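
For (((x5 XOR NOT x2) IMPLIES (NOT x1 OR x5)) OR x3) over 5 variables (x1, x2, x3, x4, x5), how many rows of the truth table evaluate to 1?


Formula: (((x5 XOR NOT x2) IMPLIES (NOT x1 OR x5)) OR x3) over 5 vars (32 rows)
Evaluate each row (x1, x2, x3, x4, x5 as bits, MSB first):
  row 0 [00000]: (((0 XOR NOT 0) IMPLIES (NOT 0 OR 0)) OR 0) -> 1
  row 1 [00001]: (((1 XOR NOT 0) IMPLIES (NOT 0 OR 1)) OR 0) -> 1
  row 2 [00010]: (((0 XOR NOT 0) IMPLIES (NOT 0 OR 0)) OR 0) -> 1
  row 3 [00011]: (((1 XOR NOT 0) IMPLIES (NOT 0 OR 1)) OR 0) -> 1
  row 4 [00100]: (((0 XOR NOT 0) IMPLIES (NOT 0 OR 0)) OR 1) -> 1
  row 5 [00101]: (((1 XOR NOT 0) IMPLIES (NOT 0 OR 1)) OR 1) -> 1
  row 6 [00110]: (((0 XOR NOT 0) IMPLIES (NOT 0 OR 0)) OR 1) -> 1
  row 7 [00111]: (((1 XOR NOT 0) IMPLIES (NOT 0 OR 1)) OR 1) -> 1
  row 8 [01000]: (((0 XOR NOT 1) IMPLIES (NOT 0 OR 0)) OR 0) -> 1
  row 9 [01001]: (((1 XOR NOT 1) IMPLIES (NOT 0 OR 1)) OR 0) -> 1
  row 10 [01010]: (((0 XOR NOT 1) IMPLIES (NOT 0 OR 0)) OR 0) -> 1
  row 11 [01011]: (((1 XOR NOT 1) IMPLIES (NOT 0 OR 1)) OR 0) -> 1
  row 12 [01100]: (((0 XOR NOT 1) IMPLIES (NOT 0 OR 0)) OR 1) -> 1
  row 13 [01101]: (((1 XOR NOT 1) IMPLIES (NOT 0 OR 1)) OR 1) -> 1
  row 14 [01110]: (((0 XOR NOT 1) IMPLIES (NOT 0 OR 0)) OR 1) -> 1
  row 15 [01111]: (((1 XOR NOT 1) IMPLIES (NOT 0 OR 1)) OR 1) -> 1
  row 16 [10000]: (((0 XOR NOT 0) IMPLIES (NOT 1 OR 0)) OR 0) -> 0
  row 17 [10001]: (((1 XOR NOT 0) IMPLIES (NOT 1 OR 1)) OR 0) -> 1
  row 18 [10010]: (((0 XOR NOT 0) IMPLIES (NOT 1 OR 0)) OR 0) -> 0
  row 19 [10011]: (((1 XOR NOT 0) IMPLIES (NOT 1 OR 1)) OR 0) -> 1
  row 20 [10100]: (((0 XOR NOT 0) IMPLIES (NOT 1 OR 0)) OR 1) -> 1
  row 21 [10101]: (((1 XOR NOT 0) IMPLIES (NOT 1 OR 1)) OR 1) -> 1
  row 22 [10110]: (((0 XOR NOT 0) IMPLIES (NOT 1 OR 0)) OR 1) -> 1
  row 23 [10111]: (((1 XOR NOT 0) IMPLIES (NOT 1 OR 1)) OR 1) -> 1
  row 24 [11000]: (((0 XOR NOT 1) IMPLIES (NOT 1 OR 0)) OR 0) -> 1
  row 25 [11001]: (((1 XOR NOT 1) IMPLIES (NOT 1 OR 1)) OR 0) -> 1
  row 26 [11010]: (((0 XOR NOT 1) IMPLIES (NOT 1 OR 0)) OR 0) -> 1
  row 27 [11011]: (((1 XOR NOT 1) IMPLIES (NOT 1 OR 1)) OR 0) -> 1
  row 28 [11100]: (((0 XOR NOT 1) IMPLIES (NOT 1 OR 0)) OR 1) -> 1
  row 29 [11101]: (((1 XOR NOT 1) IMPLIES (NOT 1 OR 1)) OR 1) -> 1
  row 30 [11110]: (((0 XOR NOT 1) IMPLIES (NOT 1 OR 0)) OR 1) -> 1
  row 31 [11111]: (((1 XOR NOT 1) IMPLIES (NOT 1 OR 1)) OR 1) -> 1
Full result column, 8 rows per line (x1,x2 fixed per line; x3,x4,x5 runs 000..111 left to right):
  rows 0-7 [x1,x2=00]: 11111111  (ones: 8)
  rows 8-15 [x1,x2=01]: 11111111  (ones: 8)
  rows 16-23 [x1,x2=10]: 01011111  (ones: 6)
  rows 24-31 [x1,x2=11]: 11111111  (ones: 8)
Count of 1-rows = 8+8+6+8 = 30

30


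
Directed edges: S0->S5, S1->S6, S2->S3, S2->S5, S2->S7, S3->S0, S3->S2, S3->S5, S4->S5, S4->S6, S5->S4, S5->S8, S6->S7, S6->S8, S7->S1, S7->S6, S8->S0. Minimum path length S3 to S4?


BFS layer-by-layer from S3:
  dist 0: {S3}
  dist 1: {S0, S2, S5}
  dist 2: {S4, S7, S8}
  -> S4 reached at distance 2
Shortest path length = 2

2


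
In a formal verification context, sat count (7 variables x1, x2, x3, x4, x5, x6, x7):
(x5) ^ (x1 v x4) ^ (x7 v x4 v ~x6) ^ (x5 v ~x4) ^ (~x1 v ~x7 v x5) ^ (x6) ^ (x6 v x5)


CNF with 7 clauses over 7 vars (128 assignments).
An assignment satisfies CNF iff every clause has >=1 true literal.
Check each row (bits = x1,x2,x3,x4,x5,x6,x7; clause T/F shown):
  row 0 [0000000]: clauses=FFTTTFF -> 0
  row 1 [0000001]: clauses=FFTTTFF -> 0
  row 2 [0000010]: clauses=FFFTTTT -> 0
  row 3 [0000011]: clauses=FFTTTTT -> 0
  row 4 [0000100]: clauses=TFTTTFT -> 0
  (every remaining row is evaluated the same way; all 128 results are listed next)
Full result column, 8 rows per line (x1,x2,x3,x4 fixed per line; x5,x6,x7 runs 000..111 left to right):
  rows 0-7 [x1,x2,x3,x4=0000]: 00000000  (ones: 0)
  rows 8-15 [x1,x2,x3,x4=0001]: 00000011  (ones: 2)
  rows 16-23 [x1,x2,x3,x4=0010]: 00000000  (ones: 0)
  rows 24-31 [x1,x2,x3,x4=0011]: 00000011  (ones: 2)
  rows 32-39 [x1,x2,x3,x4=0100]: 00000000  (ones: 0)
  rows 40-47 [x1,x2,x3,x4=0101]: 00000011  (ones: 2)
  rows 48-55 [x1,x2,x3,x4=0110]: 00000000  (ones: 0)
  rows 56-63 [x1,x2,x3,x4=0111]: 00000011  (ones: 2)
  rows 64-71 [x1,x2,x3,x4=1000]: 00000001  (ones: 1)
  rows 72-79 [x1,x2,x3,x4=1001]: 00000011  (ones: 2)
  rows 80-87 [x1,x2,x3,x4=1010]: 00000001  (ones: 1)
  rows 88-95 [x1,x2,x3,x4=1011]: 00000011  (ones: 2)
  rows 96-103 [x1,x2,x3,x4=1100]: 00000001  (ones: 1)
  rows 104-111 [x1,x2,x3,x4=1101]: 00000011  (ones: 2)
  rows 112-119 [x1,x2,x3,x4=1110]: 00000001  (ones: 1)
  rows 120-127 [x1,x2,x3,x4=1111]: 00000011  (ones: 2)
Satisfying assignments = 0+2+0+2+0+2+0+2+1+2+1+2+1+2+1+2 = 20

20


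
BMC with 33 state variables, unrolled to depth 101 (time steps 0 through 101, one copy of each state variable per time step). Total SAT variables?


BMC unrolls to depth k, creating one copy of each state var for steps 0..k.
Step count = 101 + 1 = 102 (steps 0 through 101)
Vars per step = 33
Total = 33 * 102 = 3366

3366


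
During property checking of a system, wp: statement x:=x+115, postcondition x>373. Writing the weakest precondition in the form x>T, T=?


Formula: wp(x:=E, P) = P[E/x] (substitute E for x in postcondition)
Step 1: Postcondition: x>373
Step 2: Substitute x+115 for x: x+115>373
Step 3: Solve for x: x > 373-115 = 258

258


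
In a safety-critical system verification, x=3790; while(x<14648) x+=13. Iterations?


Step 1: x goes from 3790 toward 14648 by 13; the body runs while x<14648, so iterations = ceil((bound-start)/step)
Step 2: Distance=10858
Step 3: ceil(10858/13)=836

836


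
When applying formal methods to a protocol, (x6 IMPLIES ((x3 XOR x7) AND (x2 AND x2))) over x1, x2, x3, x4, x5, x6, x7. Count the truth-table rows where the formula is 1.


Formula: (x6 IMPLIES ((x3 XOR x7) AND (x2 AND x2))) over 7 vars (128 rows)
Evaluate each row (x1, x2, x3, x4, x5, x6, x7 as bits, MSB first):
  row 0 [0000000]: (0 IMPLIES ((0 XOR 0) AND (0 AND 0))) -> 1
  row 1 [0000001]: (0 IMPLIES ((0 XOR 1) AND (0 AND 0))) -> 1
  row 2 [0000010]: (1 IMPLIES ((0 XOR 0) AND (0 AND 0))) -> 0
  row 3 [0000011]: (1 IMPLIES ((0 XOR 1) AND (0 AND 0))) -> 0
  row 4 [0000100]: (0 IMPLIES ((0 XOR 0) AND (0 AND 0))) -> 1
  (every remaining row is evaluated the same way; all 128 results are listed next)
Full result column, 8 rows per line (x1,x2,x3,x4 fixed per line; x5,x6,x7 runs 000..111 left to right):
  rows 0-7 [x1,x2,x3,x4=0000]: 11001100  (ones: 4)
  rows 8-15 [x1,x2,x3,x4=0001]: 11001100  (ones: 4)
  rows 16-23 [x1,x2,x3,x4=0010]: 11001100  (ones: 4)
  rows 24-31 [x1,x2,x3,x4=0011]: 11001100  (ones: 4)
  rows 32-39 [x1,x2,x3,x4=0100]: 11011101  (ones: 6)
  rows 40-47 [x1,x2,x3,x4=0101]: 11011101  (ones: 6)
  rows 48-55 [x1,x2,x3,x4=0110]: 11101110  (ones: 6)
  rows 56-63 [x1,x2,x3,x4=0111]: 11101110  (ones: 6)
  rows 64-71 [x1,x2,x3,x4=1000]: 11001100  (ones: 4)
  rows 72-79 [x1,x2,x3,x4=1001]: 11001100  (ones: 4)
  rows 80-87 [x1,x2,x3,x4=1010]: 11001100  (ones: 4)
  rows 88-95 [x1,x2,x3,x4=1011]: 11001100  (ones: 4)
  rows 96-103 [x1,x2,x3,x4=1100]: 11011101  (ones: 6)
  rows 104-111 [x1,x2,x3,x4=1101]: 11011101  (ones: 6)
  rows 112-119 [x1,x2,x3,x4=1110]: 11101110  (ones: 6)
  rows 120-127 [x1,x2,x3,x4=1111]: 11101110  (ones: 6)
Count of 1-rows = 4+4+4+4+6+6+6+6+4+4+4+4+6+6+6+6 = 80

80


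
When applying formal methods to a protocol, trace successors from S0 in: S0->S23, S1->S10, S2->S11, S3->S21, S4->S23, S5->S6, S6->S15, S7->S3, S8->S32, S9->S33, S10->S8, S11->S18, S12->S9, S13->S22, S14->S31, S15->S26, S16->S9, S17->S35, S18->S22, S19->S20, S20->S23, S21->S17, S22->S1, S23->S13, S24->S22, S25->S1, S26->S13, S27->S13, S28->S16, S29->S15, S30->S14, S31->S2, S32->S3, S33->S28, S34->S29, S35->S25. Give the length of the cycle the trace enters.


Trace from S0 until a state repeats:
  S0 -> S23 -> S13 -> S22 -> S1 -> S10 -> S8 -> S32 -> S3 -> S21 -> S17 -> S35 -> S25 -> S1
S1 first seen at step 4, revisited at step 13.
Cycle length = 13 - 4 = 9

9


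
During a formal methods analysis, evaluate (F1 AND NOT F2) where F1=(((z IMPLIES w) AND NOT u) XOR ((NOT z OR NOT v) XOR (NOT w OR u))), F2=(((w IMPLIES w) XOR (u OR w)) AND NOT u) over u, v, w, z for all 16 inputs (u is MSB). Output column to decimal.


F1 = (((z IMPLIES w) AND NOT u) XOR ((NOT z OR NOT v) XOR (NOT w OR u)))
F2 = (((w IMPLIES w) XOR (u OR w)) AND NOT u)
Counterexample to F1=>F2 is where F1=1 and F2=0.
Evaluate each row (bits = u,v,w,z, MSB first):
  row 0 [0000]: F1=1 F2=1 -> F1&~F2 -> 0
  row 1 [0001]: F1=0 F2=1 -> F1&~F2 -> 0
  row 2 [0010]: F1=0 F2=0 -> F1&~F2 -> 0
  row 3 [0011]: F1=0 F2=0 -> F1&~F2 -> 0
  row 4 [0100]: F1=1 F2=1 -> F1&~F2 -> 0
  row 5 [0101]: F1=1 F2=1 -> F1&~F2 -> 0
  row 6 [0110]: F1=0 F2=0 -> F1&~F2 -> 0
  row 7 [0111]: F1=1 F2=0 -> F1&~F2 -> 1
  row 8 [1000]: F1=0 F2=0 -> F1&~F2 -> 0
  row 9 [1001]: F1=0 F2=0 -> F1&~F2 -> 0
  row 10 [1010]: F1=0 F2=0 -> F1&~F2 -> 0
  row 11 [1011]: F1=0 F2=0 -> F1&~F2 -> 0
  row 12 [1100]: F1=0 F2=0 -> F1&~F2 -> 0
  row 13 [1101]: F1=1 F2=0 -> F1&~F2 -> 1
  row 14 [1110]: F1=0 F2=0 -> F1&~F2 -> 0
  row 15 [1111]: F1=1 F2=0 -> F1&~F2 -> 1
Full result column, 4 rows per line (u,v fixed per line; w,z runs 00..11 left to right):
  rows 0-3 [u,v=00]: 0000  = hex 0
  rows 4-7 [u,v=01]: 0001  = hex 1
  rows 8-11 [u,v=10]: 0000  = hex 0
  rows 12-15 [u,v=11]: 0101  = hex 5
Counterexample vector (row 0 .. row 15) = 0000000100000101
Output column grouped in 4s = 0000 0001 0000 0101 = 0x0105
Convert to decimal digit by digit (value = value*16 + digit):
  0 -> 0
  0*16 + 1 = 1
  1*16 + 0 = 16
  16*16 + 5 = 261
Decimal = 261

261


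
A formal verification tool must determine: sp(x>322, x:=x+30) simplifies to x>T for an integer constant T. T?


Formula: sp(P, x:=E) = exists old_x. (x = E[old_x/x]) AND P[old_x/x] (old_x is the value of x before the assignment; eliminate old_x by solving x = E[old_x/x] for old_x)
Step 1: Precondition P: x>322, i.e. old_x > 322
Step 2: Assignment gives x = old_x + 30, so old_x = x - 30
Step 3: Substitute into P: x - 30 > 322
Step 4: Simplify: x > 322+30 = 352

352


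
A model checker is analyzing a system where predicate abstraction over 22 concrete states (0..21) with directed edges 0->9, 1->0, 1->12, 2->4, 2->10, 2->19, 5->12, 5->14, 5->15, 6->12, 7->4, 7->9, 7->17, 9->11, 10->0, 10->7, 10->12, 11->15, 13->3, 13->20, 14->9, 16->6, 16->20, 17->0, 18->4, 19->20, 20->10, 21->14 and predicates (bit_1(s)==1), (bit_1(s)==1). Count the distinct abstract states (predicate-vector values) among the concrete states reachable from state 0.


BFS from 0:
Concrete reachable: {0, 9, 11, 15}
Abstract via predicates (bit_1(s)==1), (bit_1(s)==1):
  (0,0) <- {0, 9}
  (1,1) <- {11, 15}
Distinct abstract states = 2

2


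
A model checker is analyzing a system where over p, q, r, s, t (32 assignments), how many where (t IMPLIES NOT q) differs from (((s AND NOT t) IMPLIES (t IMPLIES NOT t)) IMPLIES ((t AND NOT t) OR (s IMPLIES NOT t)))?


F1 = (t IMPLIES NOT q)
F2 = (((s AND NOT t) IMPLIES (t IMPLIES NOT t)) IMPLIES ((t AND NOT t) OR (s IMPLIES NOT t)))
Evaluate both on each of 32 rows (bits = p,q,r,s,t):
  row 0 [00000]: F1=1 F2=1 -> 0
  row 1 [00001]: F1=1 F2=1 -> 0
  row 2 [00010]: F1=1 F2=1 -> 0
  row 3 [00011]: F1=1 F2=0 (differ) -> 1
  row 4 [00100]: F1=1 F2=1 -> 0
  row 5 [00101]: F1=1 F2=1 -> 0
  row 6 [00110]: F1=1 F2=1 -> 0
  row 7 [00111]: F1=1 F2=0 (differ) -> 1
  row 8 [01000]: F1=1 F2=1 -> 0
  row 9 [01001]: F1=0 F2=1 (differ) -> 1
  row 10 [01010]: F1=1 F2=1 -> 0
  row 11 [01011]: F1=0 F2=0 -> 0
  row 12 [01100]: F1=1 F2=1 -> 0
  row 13 [01101]: F1=0 F2=1 (differ) -> 1
  row 14 [01110]: F1=1 F2=1 -> 0
  row 15 [01111]: F1=0 F2=0 -> 0
  row 16 [10000]: F1=1 F2=1 -> 0
  row 17 [10001]: F1=1 F2=1 -> 0
  row 18 [10010]: F1=1 F2=1 -> 0
  row 19 [10011]: F1=1 F2=0 (differ) -> 1
  row 20 [10100]: F1=1 F2=1 -> 0
  row 21 [10101]: F1=1 F2=1 -> 0
  row 22 [10110]: F1=1 F2=1 -> 0
  row 23 [10111]: F1=1 F2=0 (differ) -> 1
  row 24 [11000]: F1=1 F2=1 -> 0
  row 25 [11001]: F1=0 F2=1 (differ) -> 1
  row 26 [11010]: F1=1 F2=1 -> 0
  row 27 [11011]: F1=0 F2=0 -> 0
  row 28 [11100]: F1=1 F2=1 -> 0
  row 29 [11101]: F1=0 F2=1 (differ) -> 1
  row 30 [11110]: F1=1 F2=1 -> 0
  row 31 [11111]: F1=0 F2=0 -> 0
Full result column, 8 rows per line (p,q fixed per line; r,s,t runs 000..111 left to right):
  rows 0-7 [p,q=00]: 00010001  (ones: 2)
  rows 8-15 [p,q=01]: 01000100  (ones: 2)
  rows 16-23 [p,q=10]: 00010001  (ones: 2)
  rows 24-31 [p,q=11]: 01000100  (ones: 2)
Disagreements = 2+2+2+2 = 8

8


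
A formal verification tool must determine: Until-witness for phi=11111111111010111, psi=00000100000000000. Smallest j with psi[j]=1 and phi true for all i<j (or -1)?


(phi U psi) at 0: need smallest j with psi[j]=1 and phi[i]=1 for all i in [0,j).
Scan from step 0:
  step 0: phi=1, psi=0 -> continue
  step 1: phi=1, psi=0 -> continue
  step 2: phi=1, psi=0 -> continue
  step 3: phi=1, psi=0 -> continue
  step 5: psi=1 and phi held for [0,5) -> witness found
Witness step = 5

5


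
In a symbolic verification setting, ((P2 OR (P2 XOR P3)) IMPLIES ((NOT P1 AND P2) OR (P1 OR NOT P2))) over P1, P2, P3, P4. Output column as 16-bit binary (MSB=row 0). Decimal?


Formula: ((P2 OR (P2 XOR P3)) IMPLIES ((NOT P1 AND P2) OR (P1 OR NOT P2))) over P1, P2, P3, P4 (16 rows)
Evaluate each row (bits = P1,P2,P3,P4, MSB first):
  row 0 [0000]: ((0 OR (0 XOR 0)) IMPLIES ((NOT 0 AND 0) OR (0 OR NOT 0))) -> 1
  row 1 [0001]: ((0 OR (0 XOR 0)) IMPLIES ((NOT 0 AND 0) OR (0 OR NOT 0))) -> 1
  row 2 [0010]: ((0 OR (0 XOR 1)) IMPLIES ((NOT 0 AND 0) OR (0 OR NOT 0))) -> 1
  row 3 [0011]: ((0 OR (0 XOR 1)) IMPLIES ((NOT 0 AND 0) OR (0 OR NOT 0))) -> 1
  row 4 [0100]: ((1 OR (1 XOR 0)) IMPLIES ((NOT 0 AND 1) OR (0 OR NOT 1))) -> 1
  row 5 [0101]: ((1 OR (1 XOR 0)) IMPLIES ((NOT 0 AND 1) OR (0 OR NOT 1))) -> 1
  row 6 [0110]: ((1 OR (1 XOR 1)) IMPLIES ((NOT 0 AND 1) OR (0 OR NOT 1))) -> 1
  row 7 [0111]: ((1 OR (1 XOR 1)) IMPLIES ((NOT 0 AND 1) OR (0 OR NOT 1))) -> 1
  row 8 [1000]: ((0 OR (0 XOR 0)) IMPLIES ((NOT 1 AND 0) OR (1 OR NOT 0))) -> 1
  row 9 [1001]: ((0 OR (0 XOR 0)) IMPLIES ((NOT 1 AND 0) OR (1 OR NOT 0))) -> 1
  row 10 [1010]: ((0 OR (0 XOR 1)) IMPLIES ((NOT 1 AND 0) OR (1 OR NOT 0))) -> 1
  row 11 [1011]: ((0 OR (0 XOR 1)) IMPLIES ((NOT 1 AND 0) OR (1 OR NOT 0))) -> 1
  row 12 [1100]: ((1 OR (1 XOR 0)) IMPLIES ((NOT 1 AND 1) OR (1 OR NOT 1))) -> 1
  row 13 [1101]: ((1 OR (1 XOR 0)) IMPLIES ((NOT 1 AND 1) OR (1 OR NOT 1))) -> 1
  row 14 [1110]: ((1 OR (1 XOR 1)) IMPLIES ((NOT 1 AND 1) OR (1 OR NOT 1))) -> 1
  row 15 [1111]: ((1 OR (1 XOR 1)) IMPLIES ((NOT 1 AND 1) OR (1 OR NOT 1))) -> 1
Full result column, 4 rows per line (P1,P2 fixed per line; P3,P4 runs 00..11 left to right):
  rows 0-3 [P1,P2=00]: 1111  = hex F
  rows 4-7 [P1,P2=01]: 1111  = hex F
  rows 8-11 [P1,P2=10]: 1111  = hex F
  rows 12-15 [P1,P2=11]: 1111  = hex F
Output column (row 0 .. row 15) = 1111111111111111
Output column grouped in 4s = 1111 1111 1111 1111 = 0xFFFF
Convert to decimal digit by digit (value = value*16 + digit):
  F -> 15
  15*16 + 15 (F) = 255
  255*16 + 15 (F) = 4095
  4095*16 + 15 (F) = 65535
Decimal = 65535

65535


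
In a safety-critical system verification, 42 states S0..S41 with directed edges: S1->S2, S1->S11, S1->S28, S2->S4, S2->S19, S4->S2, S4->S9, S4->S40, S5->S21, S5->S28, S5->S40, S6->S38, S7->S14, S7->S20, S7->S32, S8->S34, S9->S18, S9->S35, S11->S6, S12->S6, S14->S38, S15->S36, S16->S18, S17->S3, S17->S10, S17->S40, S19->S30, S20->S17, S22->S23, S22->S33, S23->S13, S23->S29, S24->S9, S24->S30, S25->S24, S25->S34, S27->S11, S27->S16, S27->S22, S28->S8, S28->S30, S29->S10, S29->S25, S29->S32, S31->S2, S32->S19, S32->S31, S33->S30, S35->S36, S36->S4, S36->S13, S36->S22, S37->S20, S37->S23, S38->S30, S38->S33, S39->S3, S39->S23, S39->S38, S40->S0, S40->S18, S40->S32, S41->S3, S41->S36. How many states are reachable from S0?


BFS from S0:
  layer 0: {S0}
Reachable set: {S0}
Count = 1

1


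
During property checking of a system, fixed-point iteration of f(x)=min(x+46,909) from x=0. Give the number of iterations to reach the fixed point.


Step 1: x=0, cap=909, increment=46
Step 2: x grows by 46 each step until capped at 909; fixed point is x=909
Step 3: iterations = ceil(909/46) = 20

20


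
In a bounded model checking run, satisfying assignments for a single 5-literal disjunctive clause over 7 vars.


Step 1: Total=2^7=128
Step 2: Unsat when all 5 false: 2^2=4
Step 3: Sat=128-4=124

124


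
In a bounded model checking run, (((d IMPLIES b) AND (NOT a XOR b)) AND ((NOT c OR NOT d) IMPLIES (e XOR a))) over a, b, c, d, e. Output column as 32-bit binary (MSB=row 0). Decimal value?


Formula: (((d IMPLIES b) AND (NOT a XOR b)) AND ((NOT c OR NOT d) IMPLIES (e XOR a))) over a, b, c, d, e (32 rows)
Evaluate each row (bits = a,b,c,d,e, MSB first):
  row 0 [00000]: (((0 IMPLIES 0) AND (NOT 0 XOR 0)) AND ((NOT 0 OR NOT 0) IMPLIES (0 XOR 0))) -> 0
  row 1 [00001]: (((0 IMPLIES 0) AND (NOT 0 XOR 0)) AND ((NOT 0 OR NOT 0) IMPLIES (1 XOR 0))) -> 1
  row 2 [00010]: (((1 IMPLIES 0) AND (NOT 0 XOR 0)) AND ((NOT 0 OR NOT 1) IMPLIES (0 XOR 0))) -> 0
  row 3 [00011]: (((1 IMPLIES 0) AND (NOT 0 XOR 0)) AND ((NOT 0 OR NOT 1) IMPLIES (1 XOR 0))) -> 0
  row 4 [00100]: (((0 IMPLIES 0) AND (NOT 0 XOR 0)) AND ((NOT 1 OR NOT 0) IMPLIES (0 XOR 0))) -> 0
  row 5 [00101]: (((0 IMPLIES 0) AND (NOT 0 XOR 0)) AND ((NOT 1 OR NOT 0) IMPLIES (1 XOR 0))) -> 1
  row 6 [00110]: (((1 IMPLIES 0) AND (NOT 0 XOR 0)) AND ((NOT 1 OR NOT 1) IMPLIES (0 XOR 0))) -> 0
  row 7 [00111]: (((1 IMPLIES 0) AND (NOT 0 XOR 0)) AND ((NOT 1 OR NOT 1) IMPLIES (1 XOR 0))) -> 0
  row 8 [01000]: (((0 IMPLIES 1) AND (NOT 0 XOR 1)) AND ((NOT 0 OR NOT 0) IMPLIES (0 XOR 0))) -> 0
  row 9 [01001]: (((0 IMPLIES 1) AND (NOT 0 XOR 1)) AND ((NOT 0 OR NOT 0) IMPLIES (1 XOR 0))) -> 0
  row 10 [01010]: (((1 IMPLIES 1) AND (NOT 0 XOR 1)) AND ((NOT 0 OR NOT 1) IMPLIES (0 XOR 0))) -> 0
  row 11 [01011]: (((1 IMPLIES 1) AND (NOT 0 XOR 1)) AND ((NOT 0 OR NOT 1) IMPLIES (1 XOR 0))) -> 0
  row 12 [01100]: (((0 IMPLIES 1) AND (NOT 0 XOR 1)) AND ((NOT 1 OR NOT 0) IMPLIES (0 XOR 0))) -> 0
  row 13 [01101]: (((0 IMPLIES 1) AND (NOT 0 XOR 1)) AND ((NOT 1 OR NOT 0) IMPLIES (1 XOR 0))) -> 0
  row 14 [01110]: (((1 IMPLIES 1) AND (NOT 0 XOR 1)) AND ((NOT 1 OR NOT 1) IMPLIES (0 XOR 0))) -> 0
  row 15 [01111]: (((1 IMPLIES 1) AND (NOT 0 XOR 1)) AND ((NOT 1 OR NOT 1) IMPLIES (1 XOR 0))) -> 0
  row 16 [10000]: (((0 IMPLIES 0) AND (NOT 1 XOR 0)) AND ((NOT 0 OR NOT 0) IMPLIES (0 XOR 1))) -> 0
  row 17 [10001]: (((0 IMPLIES 0) AND (NOT 1 XOR 0)) AND ((NOT 0 OR NOT 0) IMPLIES (1 XOR 1))) -> 0
  row 18 [10010]: (((1 IMPLIES 0) AND (NOT 1 XOR 0)) AND ((NOT 0 OR NOT 1) IMPLIES (0 XOR 1))) -> 0
  row 19 [10011]: (((1 IMPLIES 0) AND (NOT 1 XOR 0)) AND ((NOT 0 OR NOT 1) IMPLIES (1 XOR 1))) -> 0
  row 20 [10100]: (((0 IMPLIES 0) AND (NOT 1 XOR 0)) AND ((NOT 1 OR NOT 0) IMPLIES (0 XOR 1))) -> 0
  row 21 [10101]: (((0 IMPLIES 0) AND (NOT 1 XOR 0)) AND ((NOT 1 OR NOT 0) IMPLIES (1 XOR 1))) -> 0
  row 22 [10110]: (((1 IMPLIES 0) AND (NOT 1 XOR 0)) AND ((NOT 1 OR NOT 1) IMPLIES (0 XOR 1))) -> 0
  row 23 [10111]: (((1 IMPLIES 0) AND (NOT 1 XOR 0)) AND ((NOT 1 OR NOT 1) IMPLIES (1 XOR 1))) -> 0
  row 24 [11000]: (((0 IMPLIES 1) AND (NOT 1 XOR 1)) AND ((NOT 0 OR NOT 0) IMPLIES (0 XOR 1))) -> 1
  row 25 [11001]: (((0 IMPLIES 1) AND (NOT 1 XOR 1)) AND ((NOT 0 OR NOT 0) IMPLIES (1 XOR 1))) -> 0
  row 26 [11010]: (((1 IMPLIES 1) AND (NOT 1 XOR 1)) AND ((NOT 0 OR NOT 1) IMPLIES (0 XOR 1))) -> 1
  row 27 [11011]: (((1 IMPLIES 1) AND (NOT 1 XOR 1)) AND ((NOT 0 OR NOT 1) IMPLIES (1 XOR 1))) -> 0
  row 28 [11100]: (((0 IMPLIES 1) AND (NOT 1 XOR 1)) AND ((NOT 1 OR NOT 0) IMPLIES (0 XOR 1))) -> 1
  row 29 [11101]: (((0 IMPLIES 1) AND (NOT 1 XOR 1)) AND ((NOT 1 OR NOT 0) IMPLIES (1 XOR 1))) -> 0
  row 30 [11110]: (((1 IMPLIES 1) AND (NOT 1 XOR 1)) AND ((NOT 1 OR NOT 1) IMPLIES (0 XOR 1))) -> 1
  row 31 [11111]: (((1 IMPLIES 1) AND (NOT 1 XOR 1)) AND ((NOT 1 OR NOT 1) IMPLIES (1 XOR 1))) -> 1
Full result column, 4 rows per line (a,b,c fixed per line; d,e runs 00..11 left to right):
  rows 0-3 [a,b,c=000]: 0100  = hex 4
  rows 4-7 [a,b,c=001]: 0100  = hex 4
  rows 8-11 [a,b,c=010]: 0000  = hex 0
  rows 12-15 [a,b,c=011]: 0000  = hex 0
  rows 16-19 [a,b,c=100]: 0000  = hex 0
  rows 20-23 [a,b,c=101]: 0000  = hex 0
  rows 24-27 [a,b,c=110]: 1010  = hex A
  rows 28-31 [a,b,c=111]: 1011  = hex B
Output column (row 0 .. row 31) = 01000100000000000000000010101011
Output column grouped in 4s = 0100 0100 0000 0000 0000 0000 1010 1011 = 0x440000AB
Convert to decimal digit by digit (value = value*16 + digit):
  4 -> 4
  4*16 + 4 = 68
  68*16 + 0 = 1088
  1088*16 + 0 = 17408
  17408*16 + 0 = 278528
  278528*16 + 0 = 4456448
  4456448*16 + 10 (A) = 71303178
  71303178*16 + 11 (B) = 1140850859
Decimal = 1140850859

1140850859


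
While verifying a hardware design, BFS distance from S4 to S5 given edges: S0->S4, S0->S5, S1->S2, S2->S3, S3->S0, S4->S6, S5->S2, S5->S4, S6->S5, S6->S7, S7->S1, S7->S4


BFS layer-by-layer from S4:
  dist 0: {S4}
  dist 1: {S6}
  dist 2: {S5, S7}
  -> S5 reached at distance 2
Shortest path length = 2

2


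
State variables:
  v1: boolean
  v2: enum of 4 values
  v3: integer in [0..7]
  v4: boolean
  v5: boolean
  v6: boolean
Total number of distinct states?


State space = product of domain sizes of all variables.
Domain sizes:
  v1 (boolean): 2
  v2 (enum of 4 values): 4
  v3 (integer in [0..7]): 8
  v4 (boolean): 2
  v5 (boolean): 2
  v6 (boolean): 2
Product = 2 * 4 * 8 * 2 * 2 * 2 = 512

512


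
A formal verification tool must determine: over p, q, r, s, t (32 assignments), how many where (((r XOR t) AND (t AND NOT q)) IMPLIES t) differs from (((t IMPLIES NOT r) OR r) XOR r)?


F1 = (((r XOR t) AND (t AND NOT q)) IMPLIES t)
F2 = (((t IMPLIES NOT r) OR r) XOR r)
Evaluate both on each of 32 rows (bits = p,q,r,s,t):
  row 0 [00000]: F1=1 F2=1 -> 0
  row 1 [00001]: F1=1 F2=1 -> 0
  row 2 [00010]: F1=1 F2=1 -> 0
  row 3 [00011]: F1=1 F2=1 -> 0
  row 4 [00100]: F1=1 F2=0 (differ) -> 1
  row 5 [00101]: F1=1 F2=0 (differ) -> 1
  row 6 [00110]: F1=1 F2=0 (differ) -> 1
  row 7 [00111]: F1=1 F2=0 (differ) -> 1
  row 8 [01000]: F1=1 F2=1 -> 0
  row 9 [01001]: F1=1 F2=1 -> 0
  row 10 [01010]: F1=1 F2=1 -> 0
  row 11 [01011]: F1=1 F2=1 -> 0
  row 12 [01100]: F1=1 F2=0 (differ) -> 1
  row 13 [01101]: F1=1 F2=0 (differ) -> 1
  row 14 [01110]: F1=1 F2=0 (differ) -> 1
  row 15 [01111]: F1=1 F2=0 (differ) -> 1
  row 16 [10000]: F1=1 F2=1 -> 0
  row 17 [10001]: F1=1 F2=1 -> 0
  row 18 [10010]: F1=1 F2=1 -> 0
  row 19 [10011]: F1=1 F2=1 -> 0
  row 20 [10100]: F1=1 F2=0 (differ) -> 1
  row 21 [10101]: F1=1 F2=0 (differ) -> 1
  row 22 [10110]: F1=1 F2=0 (differ) -> 1
  row 23 [10111]: F1=1 F2=0 (differ) -> 1
  row 24 [11000]: F1=1 F2=1 -> 0
  row 25 [11001]: F1=1 F2=1 -> 0
  row 26 [11010]: F1=1 F2=1 -> 0
  row 27 [11011]: F1=1 F2=1 -> 0
  row 28 [11100]: F1=1 F2=0 (differ) -> 1
  row 29 [11101]: F1=1 F2=0 (differ) -> 1
  row 30 [11110]: F1=1 F2=0 (differ) -> 1
  row 31 [11111]: F1=1 F2=0 (differ) -> 1
Full result column, 8 rows per line (p,q fixed per line; r,s,t runs 000..111 left to right):
  rows 0-7 [p,q=00]: 00001111  (ones: 4)
  rows 8-15 [p,q=01]: 00001111  (ones: 4)
  rows 16-23 [p,q=10]: 00001111  (ones: 4)
  rows 24-31 [p,q=11]: 00001111  (ones: 4)
Disagreements = 4+4+4+4 = 16

16


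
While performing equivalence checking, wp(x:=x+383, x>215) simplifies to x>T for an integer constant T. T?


Formula: wp(x:=E, P) = P[E/x] (substitute E for x in postcondition)
Step 1: Postcondition: x>215
Step 2: Substitute x+383 for x: x+383>215
Step 3: Solve for x: x > 215-383 = -168

-168


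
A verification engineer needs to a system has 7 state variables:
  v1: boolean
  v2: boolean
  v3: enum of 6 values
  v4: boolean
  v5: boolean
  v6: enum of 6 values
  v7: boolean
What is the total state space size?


State space = product of domain sizes of all variables.
Domain sizes:
  v1 (boolean): 2
  v2 (boolean): 2
  v3 (enum of 6 values): 6
  v4 (boolean): 2
  v5 (boolean): 2
  v6 (enum of 6 values): 6
  v7 (boolean): 2
Product = 2 * 2 * 6 * 2 * 2 * 6 * 2 = 1152

1152


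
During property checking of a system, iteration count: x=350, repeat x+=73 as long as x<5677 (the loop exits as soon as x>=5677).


Step 1: x goes from 350 toward 5677 by 73; the body runs while x<5677, so iterations = ceil((bound-start)/step)
Step 2: Distance=5327
Step 3: ceil(5327/73)=73

73


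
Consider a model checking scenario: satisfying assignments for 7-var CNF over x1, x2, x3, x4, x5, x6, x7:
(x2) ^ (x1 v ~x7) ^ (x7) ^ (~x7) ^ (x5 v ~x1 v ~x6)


CNF with 5 clauses over 7 vars (128 assignments).
An assignment satisfies CNF iff every clause has >=1 true literal.
Check each row (bits = x1,x2,x3,x4,x5,x6,x7; clause T/F shown):
  row 0 [0000000]: clauses=FTFTT -> 0
  row 1 [0000001]: clauses=FFTFT -> 0
  row 2 [0000010]: clauses=FTFTT -> 0
  row 3 [0000011]: clauses=FFTFT -> 0
  row 4 [0000100]: clauses=FTFTT -> 0
  (every remaining row is evaluated the same way; all 128 results are listed next)
Full result column, 8 rows per line (x1,x2,x3,x4 fixed per line; x5,x6,x7 runs 000..111 left to right):
  rows 0-7 [x1,x2,x3,x4=0000]: 00000000  (ones: 0)
  rows 8-15 [x1,x2,x3,x4=0001]: 00000000  (ones: 0)
  rows 16-23 [x1,x2,x3,x4=0010]: 00000000  (ones: 0)
  rows 24-31 [x1,x2,x3,x4=0011]: 00000000  (ones: 0)
  rows 32-39 [x1,x2,x3,x4=0100]: 00000000  (ones: 0)
  rows 40-47 [x1,x2,x3,x4=0101]: 00000000  (ones: 0)
  rows 48-55 [x1,x2,x3,x4=0110]: 00000000  (ones: 0)
  rows 56-63 [x1,x2,x3,x4=0111]: 00000000  (ones: 0)
  rows 64-71 [x1,x2,x3,x4=1000]: 00000000  (ones: 0)
  rows 72-79 [x1,x2,x3,x4=1001]: 00000000  (ones: 0)
  rows 80-87 [x1,x2,x3,x4=1010]: 00000000  (ones: 0)
  rows 88-95 [x1,x2,x3,x4=1011]: 00000000  (ones: 0)
  rows 96-103 [x1,x2,x3,x4=1100]: 00000000  (ones: 0)
  rows 104-111 [x1,x2,x3,x4=1101]: 00000000  (ones: 0)
  rows 112-119 [x1,x2,x3,x4=1110]: 00000000  (ones: 0)
  rows 120-127 [x1,x2,x3,x4=1111]: 00000000  (ones: 0)
Satisfying assignments = 0+0+0+0+0+0+0+0+0+0+0+0+0+0+0+0 = 0

0


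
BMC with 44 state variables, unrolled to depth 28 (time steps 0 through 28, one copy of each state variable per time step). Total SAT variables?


BMC unrolls to depth k, creating one copy of each state var for steps 0..k.
Step count = 28 + 1 = 29 (steps 0 through 28)
Vars per step = 44
Total = 44 * 29 = 1276

1276


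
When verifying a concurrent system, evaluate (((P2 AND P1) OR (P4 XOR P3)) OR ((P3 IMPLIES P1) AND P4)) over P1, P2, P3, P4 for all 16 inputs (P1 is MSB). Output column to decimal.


Formula: (((P2 AND P1) OR (P4 XOR P3)) OR ((P3 IMPLIES P1) AND P4)) over P1, P2, P3, P4 (16 rows)
Evaluate each row (bits = P1,P2,P3,P4, MSB first):
  row 0 [0000]: (((0 AND 0) OR (0 XOR 0)) OR ((0 IMPLIES 0) AND 0)) -> 0
  row 1 [0001]: (((0 AND 0) OR (1 XOR 0)) OR ((0 IMPLIES 0) AND 1)) -> 1
  row 2 [0010]: (((0 AND 0) OR (0 XOR 1)) OR ((1 IMPLIES 0) AND 0)) -> 1
  row 3 [0011]: (((0 AND 0) OR (1 XOR 1)) OR ((1 IMPLIES 0) AND 1)) -> 0
  row 4 [0100]: (((1 AND 0) OR (0 XOR 0)) OR ((0 IMPLIES 0) AND 0)) -> 0
  row 5 [0101]: (((1 AND 0) OR (1 XOR 0)) OR ((0 IMPLIES 0) AND 1)) -> 1
  row 6 [0110]: (((1 AND 0) OR (0 XOR 1)) OR ((1 IMPLIES 0) AND 0)) -> 1
  row 7 [0111]: (((1 AND 0) OR (1 XOR 1)) OR ((1 IMPLIES 0) AND 1)) -> 0
  row 8 [1000]: (((0 AND 1) OR (0 XOR 0)) OR ((0 IMPLIES 1) AND 0)) -> 0
  row 9 [1001]: (((0 AND 1) OR (1 XOR 0)) OR ((0 IMPLIES 1) AND 1)) -> 1
  row 10 [1010]: (((0 AND 1) OR (0 XOR 1)) OR ((1 IMPLIES 1) AND 0)) -> 1
  row 11 [1011]: (((0 AND 1) OR (1 XOR 1)) OR ((1 IMPLIES 1) AND 1)) -> 1
  row 12 [1100]: (((1 AND 1) OR (0 XOR 0)) OR ((0 IMPLIES 1) AND 0)) -> 1
  row 13 [1101]: (((1 AND 1) OR (1 XOR 0)) OR ((0 IMPLIES 1) AND 1)) -> 1
  row 14 [1110]: (((1 AND 1) OR (0 XOR 1)) OR ((1 IMPLIES 1) AND 0)) -> 1
  row 15 [1111]: (((1 AND 1) OR (1 XOR 1)) OR ((1 IMPLIES 1) AND 1)) -> 1
Full result column, 4 rows per line (P1,P2 fixed per line; P3,P4 runs 00..11 left to right):
  rows 0-3 [P1,P2=00]: 0110  = hex 6
  rows 4-7 [P1,P2=01]: 0110  = hex 6
  rows 8-11 [P1,P2=10]: 0111  = hex 7
  rows 12-15 [P1,P2=11]: 1111  = hex F
Output column (row 0 .. row 15) = 0110011001111111
Output column grouped in 4s = 0110 0110 0111 1111 = 0x667F
Convert to decimal digit by digit (value = value*16 + digit):
  6 -> 6
  6*16 + 6 = 102
  102*16 + 7 = 1639
  1639*16 + 15 (F) = 26239
Decimal = 26239

26239


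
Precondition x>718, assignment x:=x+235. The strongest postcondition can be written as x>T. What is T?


Formula: sp(P, x:=E) = exists old_x. (x = E[old_x/x]) AND P[old_x/x] (old_x is the value of x before the assignment; eliminate old_x by solving x = E[old_x/x] for old_x)
Step 1: Precondition P: x>718, i.e. old_x > 718
Step 2: Assignment gives x = old_x + 235, so old_x = x - 235
Step 3: Substitute into P: x - 235 > 718
Step 4: Simplify: x > 718+235 = 953

953


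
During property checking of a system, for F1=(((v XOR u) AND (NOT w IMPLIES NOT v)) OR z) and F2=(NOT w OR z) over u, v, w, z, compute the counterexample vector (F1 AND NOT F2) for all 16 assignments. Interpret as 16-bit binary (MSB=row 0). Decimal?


F1 = (((v XOR u) AND (NOT w IMPLIES NOT v)) OR z)
F2 = (NOT w OR z)
Counterexample to F1=>F2 is where F1=1 and F2=0.
Evaluate each row (bits = u,v,w,z, MSB first):
  row 0 [0000]: F1=0 F2=1 -> F1&~F2 -> 0
  row 1 [0001]: F1=1 F2=1 -> F1&~F2 -> 0
  row 2 [0010]: F1=0 F2=0 -> F1&~F2 -> 0
  row 3 [0011]: F1=1 F2=1 -> F1&~F2 -> 0
  row 4 [0100]: F1=0 F2=1 -> F1&~F2 -> 0
  row 5 [0101]: F1=1 F2=1 -> F1&~F2 -> 0
  row 6 [0110]: F1=1 F2=0 -> F1&~F2 -> 1
  row 7 [0111]: F1=1 F2=1 -> F1&~F2 -> 0
  row 8 [1000]: F1=1 F2=1 -> F1&~F2 -> 0
  row 9 [1001]: F1=1 F2=1 -> F1&~F2 -> 0
  row 10 [1010]: F1=1 F2=0 -> F1&~F2 -> 1
  row 11 [1011]: F1=1 F2=1 -> F1&~F2 -> 0
  row 12 [1100]: F1=0 F2=1 -> F1&~F2 -> 0
  row 13 [1101]: F1=1 F2=1 -> F1&~F2 -> 0
  row 14 [1110]: F1=0 F2=0 -> F1&~F2 -> 0
  row 15 [1111]: F1=1 F2=1 -> F1&~F2 -> 0
Full result column, 4 rows per line (u,v fixed per line; w,z runs 00..11 left to right):
  rows 0-3 [u,v=00]: 0000  = hex 0
  rows 4-7 [u,v=01]: 0010  = hex 2
  rows 8-11 [u,v=10]: 0010  = hex 2
  rows 12-15 [u,v=11]: 0000  = hex 0
Counterexample vector (row 0 .. row 15) = 0000001000100000
Output column grouped in 4s = 0000 0010 0010 0000 = 0x0220
Convert to decimal digit by digit (value = value*16 + digit):
  0 -> 0
  0*16 + 2 = 2
  2*16 + 2 = 34
  34*16 + 0 = 544
Decimal = 544

544


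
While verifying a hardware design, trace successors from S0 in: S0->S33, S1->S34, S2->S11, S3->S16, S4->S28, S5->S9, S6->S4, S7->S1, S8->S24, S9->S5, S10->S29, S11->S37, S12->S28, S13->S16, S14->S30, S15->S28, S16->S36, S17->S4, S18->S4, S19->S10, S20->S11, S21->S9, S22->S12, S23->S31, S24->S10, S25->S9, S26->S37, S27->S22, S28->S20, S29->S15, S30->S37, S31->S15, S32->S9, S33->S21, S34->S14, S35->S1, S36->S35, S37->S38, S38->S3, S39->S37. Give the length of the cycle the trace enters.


Trace from S0 until a state repeats:
  S0 -> S33 -> S21 -> S9 -> S5 -> S9
S9 first seen at step 3, revisited at step 5.
Cycle length = 5 - 3 = 2

2


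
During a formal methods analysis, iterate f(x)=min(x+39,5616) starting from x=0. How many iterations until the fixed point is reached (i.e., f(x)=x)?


Step 1: x=0, cap=5616, increment=39
Step 2: x grows by 39 each step until capped at 5616; fixed point is x=5616
Step 3: iterations = ceil(5616/39) = 144

144


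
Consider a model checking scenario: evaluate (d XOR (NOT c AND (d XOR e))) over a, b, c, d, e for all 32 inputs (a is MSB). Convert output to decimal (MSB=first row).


Formula: (d XOR (NOT c AND (d XOR e))) over a, b, c, d, e (32 rows)
Evaluate each row (bits = a,b,c,d,e, MSB first):
  row 0 [00000]: (0 XOR (NOT 0 AND (0 XOR 0))) -> 0
  row 1 [00001]: (0 XOR (NOT 0 AND (0 XOR 1))) -> 1
  row 2 [00010]: (1 XOR (NOT 0 AND (1 XOR 0))) -> 0
  row 3 [00011]: (1 XOR (NOT 0 AND (1 XOR 1))) -> 1
  row 4 [00100]: (0 XOR (NOT 1 AND (0 XOR 0))) -> 0
  row 5 [00101]: (0 XOR (NOT 1 AND (0 XOR 1))) -> 0
  row 6 [00110]: (1 XOR (NOT 1 AND (1 XOR 0))) -> 1
  row 7 [00111]: (1 XOR (NOT 1 AND (1 XOR 1))) -> 1
  row 8 [01000]: (0 XOR (NOT 0 AND (0 XOR 0))) -> 0
  row 9 [01001]: (0 XOR (NOT 0 AND (0 XOR 1))) -> 1
  row 10 [01010]: (1 XOR (NOT 0 AND (1 XOR 0))) -> 0
  row 11 [01011]: (1 XOR (NOT 0 AND (1 XOR 1))) -> 1
  row 12 [01100]: (0 XOR (NOT 1 AND (0 XOR 0))) -> 0
  row 13 [01101]: (0 XOR (NOT 1 AND (0 XOR 1))) -> 0
  row 14 [01110]: (1 XOR (NOT 1 AND (1 XOR 0))) -> 1
  row 15 [01111]: (1 XOR (NOT 1 AND (1 XOR 1))) -> 1
  row 16 [10000]: (0 XOR (NOT 0 AND (0 XOR 0))) -> 0
  row 17 [10001]: (0 XOR (NOT 0 AND (0 XOR 1))) -> 1
  row 18 [10010]: (1 XOR (NOT 0 AND (1 XOR 0))) -> 0
  row 19 [10011]: (1 XOR (NOT 0 AND (1 XOR 1))) -> 1
  row 20 [10100]: (0 XOR (NOT 1 AND (0 XOR 0))) -> 0
  row 21 [10101]: (0 XOR (NOT 1 AND (0 XOR 1))) -> 0
  row 22 [10110]: (1 XOR (NOT 1 AND (1 XOR 0))) -> 1
  row 23 [10111]: (1 XOR (NOT 1 AND (1 XOR 1))) -> 1
  row 24 [11000]: (0 XOR (NOT 0 AND (0 XOR 0))) -> 0
  row 25 [11001]: (0 XOR (NOT 0 AND (0 XOR 1))) -> 1
  row 26 [11010]: (1 XOR (NOT 0 AND (1 XOR 0))) -> 0
  row 27 [11011]: (1 XOR (NOT 0 AND (1 XOR 1))) -> 1
  row 28 [11100]: (0 XOR (NOT 1 AND (0 XOR 0))) -> 0
  row 29 [11101]: (0 XOR (NOT 1 AND (0 XOR 1))) -> 0
  row 30 [11110]: (1 XOR (NOT 1 AND (1 XOR 0))) -> 1
  row 31 [11111]: (1 XOR (NOT 1 AND (1 XOR 1))) -> 1
Full result column, 4 rows per line (a,b,c fixed per line; d,e runs 00..11 left to right):
  rows 0-3 [a,b,c=000]: 0101  = hex 5
  rows 4-7 [a,b,c=001]: 0011  = hex 3
  rows 8-11 [a,b,c=010]: 0101  = hex 5
  rows 12-15 [a,b,c=011]: 0011  = hex 3
  rows 16-19 [a,b,c=100]: 0101  = hex 5
  rows 20-23 [a,b,c=101]: 0011  = hex 3
  rows 24-27 [a,b,c=110]: 0101  = hex 5
  rows 28-31 [a,b,c=111]: 0011  = hex 3
Output column (row 0 .. row 31) = 01010011010100110101001101010011
Output column grouped in 4s = 0101 0011 0101 0011 0101 0011 0101 0011 = 0x53535353
Convert to decimal digit by digit (value = value*16 + digit):
  5 -> 5
  5*16 + 3 = 83
  83*16 + 5 = 1333
  1333*16 + 3 = 21331
  21331*16 + 5 = 341301
  341301*16 + 3 = 5460819
  5460819*16 + 5 = 87373109
  87373109*16 + 3 = 1397969747
Decimal = 1397969747

1397969747


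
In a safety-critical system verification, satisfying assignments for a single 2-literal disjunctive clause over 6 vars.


Step 1: Total=2^6=64
Step 2: Unsat when all 2 false: 2^4=16
Step 3: Sat=64-16=48

48


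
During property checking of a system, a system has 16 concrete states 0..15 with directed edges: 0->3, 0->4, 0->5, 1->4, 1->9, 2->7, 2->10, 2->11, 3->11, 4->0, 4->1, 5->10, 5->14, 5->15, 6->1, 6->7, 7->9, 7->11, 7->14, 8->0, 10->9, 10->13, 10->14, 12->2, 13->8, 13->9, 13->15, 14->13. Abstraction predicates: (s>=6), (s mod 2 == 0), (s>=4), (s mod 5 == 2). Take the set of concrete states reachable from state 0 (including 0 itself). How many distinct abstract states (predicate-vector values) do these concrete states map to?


BFS from 0:
Concrete reachable: {0, 1, 3, 4, 5, 8, 9, 10, 11, 13, 14, 15}
Abstract via predicates (s>=6), (s mod 2 == 0), (s>=4), (s mod 5 == 2):
  (0,0,0,0) <- {1, 3}
  (0,0,1,0) <- {5}
  (0,1,0,0) <- {0}
  (0,1,1,0) <- {4}
  (1,0,1,0) <- {9, 11, 13, 15}
  (1,1,1,0) <- {8, 10, 14}
Distinct abstract states = 6

6


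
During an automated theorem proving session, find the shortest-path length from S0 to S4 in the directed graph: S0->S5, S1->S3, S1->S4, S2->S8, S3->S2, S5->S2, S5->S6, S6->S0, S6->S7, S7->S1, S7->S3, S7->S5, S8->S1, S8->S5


BFS layer-by-layer from S0:
  dist 0: {S0}
  dist 1: {S5}
  dist 2: {S2, S6}
  dist 3: {S7, S8}
  dist 4: {S1, S3}
  dist 5: {S4}
  -> S4 reached at distance 5
Shortest path length = 5

5


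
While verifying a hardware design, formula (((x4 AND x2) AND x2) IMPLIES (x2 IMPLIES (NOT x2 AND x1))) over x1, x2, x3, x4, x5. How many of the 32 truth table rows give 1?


Formula: (((x4 AND x2) AND x2) IMPLIES (x2 IMPLIES (NOT x2 AND x1))) over 5 vars (32 rows)
Evaluate each row (x1, x2, x3, x4, x5 as bits, MSB first):
  row 0 [00000]: (((0 AND 0) AND 0) IMPLIES (0 IMPLIES (NOT 0 AND 0))) -> 1
  row 1 [00001]: (((0 AND 0) AND 0) IMPLIES (0 IMPLIES (NOT 0 AND 0))) -> 1
  row 2 [00010]: (((1 AND 0) AND 0) IMPLIES (0 IMPLIES (NOT 0 AND 0))) -> 1
  row 3 [00011]: (((1 AND 0) AND 0) IMPLIES (0 IMPLIES (NOT 0 AND 0))) -> 1
  row 4 [00100]: (((0 AND 0) AND 0) IMPLIES (0 IMPLIES (NOT 0 AND 0))) -> 1
  row 5 [00101]: (((0 AND 0) AND 0) IMPLIES (0 IMPLIES (NOT 0 AND 0))) -> 1
  row 6 [00110]: (((1 AND 0) AND 0) IMPLIES (0 IMPLIES (NOT 0 AND 0))) -> 1
  row 7 [00111]: (((1 AND 0) AND 0) IMPLIES (0 IMPLIES (NOT 0 AND 0))) -> 1
  row 8 [01000]: (((0 AND 1) AND 1) IMPLIES (1 IMPLIES (NOT 1 AND 0))) -> 1
  row 9 [01001]: (((0 AND 1) AND 1) IMPLIES (1 IMPLIES (NOT 1 AND 0))) -> 1
  row 10 [01010]: (((1 AND 1) AND 1) IMPLIES (1 IMPLIES (NOT 1 AND 0))) -> 0
  row 11 [01011]: (((1 AND 1) AND 1) IMPLIES (1 IMPLIES (NOT 1 AND 0))) -> 0
  row 12 [01100]: (((0 AND 1) AND 1) IMPLIES (1 IMPLIES (NOT 1 AND 0))) -> 1
  row 13 [01101]: (((0 AND 1) AND 1) IMPLIES (1 IMPLIES (NOT 1 AND 0))) -> 1
  row 14 [01110]: (((1 AND 1) AND 1) IMPLIES (1 IMPLIES (NOT 1 AND 0))) -> 0
  row 15 [01111]: (((1 AND 1) AND 1) IMPLIES (1 IMPLIES (NOT 1 AND 0))) -> 0
  row 16 [10000]: (((0 AND 0) AND 0) IMPLIES (0 IMPLIES (NOT 0 AND 1))) -> 1
  row 17 [10001]: (((0 AND 0) AND 0) IMPLIES (0 IMPLIES (NOT 0 AND 1))) -> 1
  row 18 [10010]: (((1 AND 0) AND 0) IMPLIES (0 IMPLIES (NOT 0 AND 1))) -> 1
  row 19 [10011]: (((1 AND 0) AND 0) IMPLIES (0 IMPLIES (NOT 0 AND 1))) -> 1
  row 20 [10100]: (((0 AND 0) AND 0) IMPLIES (0 IMPLIES (NOT 0 AND 1))) -> 1
  row 21 [10101]: (((0 AND 0) AND 0) IMPLIES (0 IMPLIES (NOT 0 AND 1))) -> 1
  row 22 [10110]: (((1 AND 0) AND 0) IMPLIES (0 IMPLIES (NOT 0 AND 1))) -> 1
  row 23 [10111]: (((1 AND 0) AND 0) IMPLIES (0 IMPLIES (NOT 0 AND 1))) -> 1
  row 24 [11000]: (((0 AND 1) AND 1) IMPLIES (1 IMPLIES (NOT 1 AND 1))) -> 1
  row 25 [11001]: (((0 AND 1) AND 1) IMPLIES (1 IMPLIES (NOT 1 AND 1))) -> 1
  row 26 [11010]: (((1 AND 1) AND 1) IMPLIES (1 IMPLIES (NOT 1 AND 1))) -> 0
  row 27 [11011]: (((1 AND 1) AND 1) IMPLIES (1 IMPLIES (NOT 1 AND 1))) -> 0
  row 28 [11100]: (((0 AND 1) AND 1) IMPLIES (1 IMPLIES (NOT 1 AND 1))) -> 1
  row 29 [11101]: (((0 AND 1) AND 1) IMPLIES (1 IMPLIES (NOT 1 AND 1))) -> 1
  row 30 [11110]: (((1 AND 1) AND 1) IMPLIES (1 IMPLIES (NOT 1 AND 1))) -> 0
  row 31 [11111]: (((1 AND 1) AND 1) IMPLIES (1 IMPLIES (NOT 1 AND 1))) -> 0
Full result column, 8 rows per line (x1,x2 fixed per line; x3,x4,x5 runs 000..111 left to right):
  rows 0-7 [x1,x2=00]: 11111111  (ones: 8)
  rows 8-15 [x1,x2=01]: 11001100  (ones: 4)
  rows 16-23 [x1,x2=10]: 11111111  (ones: 8)
  rows 24-31 [x1,x2=11]: 11001100  (ones: 4)
Count of 1-rows = 8+4+8+4 = 24

24


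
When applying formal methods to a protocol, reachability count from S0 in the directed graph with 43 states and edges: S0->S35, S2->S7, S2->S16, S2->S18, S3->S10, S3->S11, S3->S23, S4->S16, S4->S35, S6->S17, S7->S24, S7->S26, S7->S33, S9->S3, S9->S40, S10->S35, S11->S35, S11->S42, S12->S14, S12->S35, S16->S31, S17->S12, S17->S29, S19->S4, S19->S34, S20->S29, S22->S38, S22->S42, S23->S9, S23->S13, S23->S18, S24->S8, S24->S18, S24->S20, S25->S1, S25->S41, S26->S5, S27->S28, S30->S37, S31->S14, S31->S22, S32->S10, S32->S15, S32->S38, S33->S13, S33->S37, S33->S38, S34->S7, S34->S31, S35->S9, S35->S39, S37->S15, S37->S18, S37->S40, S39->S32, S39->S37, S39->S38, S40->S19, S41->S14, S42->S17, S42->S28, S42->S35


BFS from S0:
  layer 0: {S0}
  layer 1: {S35}
  layer 2: {S9, S39}
  layer 3: {S3, S32, S37, S38, S40}
  layer 4: {S10, S11, S15, S18, S19, S23}
  layer 5: {S4, S13, S34, S42}
  layer 6: {S7, S16, S17, S28, S31}
  layer 7: {S12, S14, S22, S24, S26, S29, S33}
  layer 8: {S5, S8, S20}
Reachable set: {S0, S3, S4, S5, S7, S8, S9, S10, S11, S12, S13, S14, S15, S16, S17, S18, S19, S20, S22, S23, S24, S26, S28, S29, S31, S32, S33, S34, S35, S37, S38, S39, S40, S42}
Count = 34

34


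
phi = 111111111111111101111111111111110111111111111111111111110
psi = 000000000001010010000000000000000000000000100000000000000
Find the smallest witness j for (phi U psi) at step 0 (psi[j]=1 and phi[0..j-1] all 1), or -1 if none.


(phi U psi) at 0: need smallest j with psi[j]=1 and phi[i]=1 for all i in [0,j).
Scan from step 0:
  step 0: phi=1, psi=0 -> continue
  step 1: phi=1, psi=0 -> continue
  step 2: phi=1, psi=0 -> continue
  step 3: phi=1, psi=0 -> continue
  step 11: psi=1 and phi held for [0,11) -> witness found
Witness step = 11

11
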